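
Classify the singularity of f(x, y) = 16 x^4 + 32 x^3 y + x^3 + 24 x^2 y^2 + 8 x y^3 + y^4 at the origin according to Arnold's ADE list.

E6

The Hessian of f at 0 is [[0, 0], [0, 0]] with rank 0, so corank 2. A Groebner basis of the Jacobian ideal J(f) in C{x,y} is {y^4, x*y^2 + y^3/6, x^2}; counting standard monomials gives mu = 6. Corank 2; j^3 = x^3 is a perfect cube, so E-series; the 4-jet and mu = 6 give E_6.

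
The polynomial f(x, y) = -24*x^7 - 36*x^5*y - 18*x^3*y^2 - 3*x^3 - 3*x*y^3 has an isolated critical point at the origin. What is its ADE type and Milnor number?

Type E_{7}, Milnor number mu = 7.

The Hessian of f at 0 has rank 0. Corank 2; j^3 = -3*x^3 is a perfect cube, so E-series; the 4-jet and mu = 7 give E_7.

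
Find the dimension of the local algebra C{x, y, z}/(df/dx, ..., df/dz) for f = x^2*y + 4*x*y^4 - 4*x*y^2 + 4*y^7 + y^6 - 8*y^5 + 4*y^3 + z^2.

The Hessian of f at 0 is [[0, 0, 0], [0, 0, 0], [0, 0, 2]] with rank 1, so corank 2. A Groebner basis of the Jacobian ideal J(f) in C{x,y,z} is {x*y/2 + y^4 - y^2, x^3 - 4*x^2 + 16*x*y - 8*y^3 - 16*y^2, x^2*y - 4*x^2/3 + 16*x*y/3 - 4*y^3 - 16*y^2/3, -x^2/3 + x*y^2 + 4*x*y/3 - 2*y^3 - 4*y^2/3, z}; counting standard monomials gives mu = 7. Corank 2; j^3 = y*(x - 2*y)^2 has shape L^2 M (L != M), so D-series; mu = 7 gives D_7.

7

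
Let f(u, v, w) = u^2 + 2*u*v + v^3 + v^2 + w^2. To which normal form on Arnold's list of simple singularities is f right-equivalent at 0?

A_2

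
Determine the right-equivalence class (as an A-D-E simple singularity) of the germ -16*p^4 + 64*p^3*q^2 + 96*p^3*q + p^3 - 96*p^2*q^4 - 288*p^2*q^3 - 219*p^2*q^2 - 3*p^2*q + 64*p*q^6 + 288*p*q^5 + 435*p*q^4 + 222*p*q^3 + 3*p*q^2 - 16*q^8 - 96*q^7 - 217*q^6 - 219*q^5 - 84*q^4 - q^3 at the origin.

E_{6}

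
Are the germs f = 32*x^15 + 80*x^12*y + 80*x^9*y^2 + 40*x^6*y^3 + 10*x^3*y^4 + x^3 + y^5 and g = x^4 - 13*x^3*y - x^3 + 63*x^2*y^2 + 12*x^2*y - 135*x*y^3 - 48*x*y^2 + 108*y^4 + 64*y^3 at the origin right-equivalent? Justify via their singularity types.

No.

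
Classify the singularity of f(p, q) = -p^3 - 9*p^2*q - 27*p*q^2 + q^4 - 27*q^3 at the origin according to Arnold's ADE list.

E6

The Hessian of f at 0 has rank 0. Corank 2; j^3 = -(p + 3*q)^3 is a perfect cube, so E-series; the 4-jet and mu = 6 give E_6.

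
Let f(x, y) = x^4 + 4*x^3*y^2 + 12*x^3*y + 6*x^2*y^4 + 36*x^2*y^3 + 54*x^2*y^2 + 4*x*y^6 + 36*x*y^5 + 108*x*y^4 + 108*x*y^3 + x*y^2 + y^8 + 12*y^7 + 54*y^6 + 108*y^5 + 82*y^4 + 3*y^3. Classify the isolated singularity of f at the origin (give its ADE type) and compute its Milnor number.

Type D5, Milnor number mu = 5.

The Hessian of f at 0 is [[0, 0], [0, 0]] with rank 0, so corank 2. A Groebner basis of the Jacobian ideal J(f) in C{x,y} is {x^3 + y^2/4, y^3, x*y + 3*y^2}; counting standard monomials gives mu = 5. Corank 2; j^3 = y^2*(x + 3*y) has shape L^2 M (L != M), so D-series; mu = 5 gives D_5.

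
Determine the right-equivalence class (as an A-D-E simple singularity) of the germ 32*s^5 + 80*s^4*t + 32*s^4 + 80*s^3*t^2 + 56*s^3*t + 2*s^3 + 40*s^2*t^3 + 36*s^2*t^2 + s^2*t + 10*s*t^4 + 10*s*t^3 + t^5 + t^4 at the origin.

D_5

The Hessian of f at 0 has rank 0. Corank 2; j^3 = s^2*(2*s + t) has shape L^2 M (L != M), so D-series; mu = 5 gives D_5.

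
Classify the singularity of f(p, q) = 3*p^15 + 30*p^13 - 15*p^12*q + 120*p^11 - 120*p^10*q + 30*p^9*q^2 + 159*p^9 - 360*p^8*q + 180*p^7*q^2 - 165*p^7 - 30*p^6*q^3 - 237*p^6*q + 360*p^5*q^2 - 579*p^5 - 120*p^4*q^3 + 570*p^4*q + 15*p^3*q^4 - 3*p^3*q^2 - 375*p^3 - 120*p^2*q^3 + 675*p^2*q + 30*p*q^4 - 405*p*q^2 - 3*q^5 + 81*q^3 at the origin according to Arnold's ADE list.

E_{8}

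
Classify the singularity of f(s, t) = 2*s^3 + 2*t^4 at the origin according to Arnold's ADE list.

E_6

The Hessian of f at 0 has rank 0. Corank 2; j^3 = 2*s^3 is a perfect cube, so E-series; the 4-jet and mu = 6 give E_6.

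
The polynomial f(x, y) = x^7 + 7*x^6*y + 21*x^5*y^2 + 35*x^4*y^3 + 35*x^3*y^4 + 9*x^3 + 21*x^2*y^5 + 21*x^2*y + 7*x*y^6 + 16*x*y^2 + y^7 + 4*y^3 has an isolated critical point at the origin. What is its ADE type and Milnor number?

The Hessian of f at 0 has rank 0. Corank 2; j^3 = (x + y)*(3*x + 2*y)^2 has shape L^2 M (L != M), so D-series; mu = 8 gives D_8.

Type D_8, Milnor number mu = 8.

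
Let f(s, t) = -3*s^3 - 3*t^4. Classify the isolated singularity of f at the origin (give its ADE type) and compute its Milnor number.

The Hessian of f at 0 is [[0, 0], [0, 0]] with rank 0, so corank 2. A Groebner basis of the Jacobian ideal J(f) in C{s,t} is {t^3, s^2}; counting standard monomials gives mu = 6. Corank 2; j^3 = -3*s^3 is a perfect cube, so E-series; the 4-jet and mu = 6 give E_6.

Type E6, Milnor number mu = 6.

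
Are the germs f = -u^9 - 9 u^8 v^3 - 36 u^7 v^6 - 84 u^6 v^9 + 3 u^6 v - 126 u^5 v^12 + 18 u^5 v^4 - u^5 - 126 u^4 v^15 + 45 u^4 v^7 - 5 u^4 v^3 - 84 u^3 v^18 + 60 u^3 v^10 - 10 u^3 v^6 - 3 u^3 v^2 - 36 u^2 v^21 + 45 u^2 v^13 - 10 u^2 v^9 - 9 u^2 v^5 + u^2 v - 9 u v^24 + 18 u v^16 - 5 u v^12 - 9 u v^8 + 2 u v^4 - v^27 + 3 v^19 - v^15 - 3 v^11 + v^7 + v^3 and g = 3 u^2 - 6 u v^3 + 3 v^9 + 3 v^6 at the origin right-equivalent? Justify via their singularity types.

The Hessian of f at 0 has rank 0. Corank 2; j^3 = v*(u^2 + v^2) splits into three distinct lines over C (the quadratic factor has nonzero discriminant), so D_4. The Hessian of g at 0 has rank 1. Corank 1: A-series; mu = 8 gives A_8. f is D_4 but g is A_8, hence not right-equivalent.

No.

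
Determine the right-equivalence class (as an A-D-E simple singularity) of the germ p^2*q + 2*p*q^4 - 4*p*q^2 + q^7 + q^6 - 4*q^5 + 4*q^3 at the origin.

D_{7}

The Hessian of f at 0 has rank 0. Corank 2; j^3 = q*(p - 2*q)^2 has shape L^2 M (L != M), so D-series; mu = 7 gives D_7.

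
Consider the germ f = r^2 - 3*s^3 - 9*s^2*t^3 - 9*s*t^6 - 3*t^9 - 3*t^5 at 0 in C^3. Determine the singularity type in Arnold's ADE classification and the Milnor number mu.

Type E_{8}, Milnor number mu = 8.

The Hessian of f at 0 is [[0, 0, 0], [0, 0, 0], [0, 0, 2]] with rank 1, so corank 2. A Groebner basis of the Jacobian ideal J(f) in C{s,t,r} is {s^2/2 + s*t^3, t^4, s^3, s^2*t, r}; counting standard monomials gives mu = 8. Corank 2; j^3 = -3*s^3 is a perfect cube, so E-series; the 5-jet and mu = 8 give E_8.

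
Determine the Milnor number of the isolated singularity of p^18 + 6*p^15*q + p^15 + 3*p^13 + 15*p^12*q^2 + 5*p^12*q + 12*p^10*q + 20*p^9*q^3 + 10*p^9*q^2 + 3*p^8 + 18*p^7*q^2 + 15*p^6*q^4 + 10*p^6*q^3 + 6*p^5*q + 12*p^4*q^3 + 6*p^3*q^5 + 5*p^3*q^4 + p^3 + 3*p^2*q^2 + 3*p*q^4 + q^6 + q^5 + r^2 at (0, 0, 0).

8

The Hessian of f at 0 has rank 1. Corank 2; j^3 = p^3 is a perfect cube, so E-series; the 5-jet and mu = 8 give E_8.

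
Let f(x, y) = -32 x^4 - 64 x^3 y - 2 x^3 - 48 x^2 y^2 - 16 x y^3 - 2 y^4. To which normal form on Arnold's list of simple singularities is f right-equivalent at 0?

E_{6}

The Hessian of f at 0 is [[0, 0], [0, 0]] with rank 0, so corank 2. A Groebner basis of the Jacobian ideal J(f) in C{x,y} is {y^4, x*y^2 + y^3/6, x^2}; counting standard monomials gives mu = 6. Corank 2; j^3 = -2*x^3 is a perfect cube, so E-series; the 4-jet and mu = 6 give E_6.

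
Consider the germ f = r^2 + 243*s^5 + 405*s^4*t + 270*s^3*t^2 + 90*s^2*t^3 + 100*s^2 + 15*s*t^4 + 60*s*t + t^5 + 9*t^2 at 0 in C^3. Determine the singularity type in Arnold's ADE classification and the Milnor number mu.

Type A_4, Milnor number mu = 4.

The Hessian of f at 0 is [[200, 60, 0], [60, 18, 0], [0, 0, 2]] with rank 2, so corank 1. A Groebner basis of the Jacobian ideal J(f) in C{s,t,r} is {t^4, s + 3*t/10, r}; counting standard monomials gives mu = 4. Corank 1: A-series; mu = 4 gives A_4.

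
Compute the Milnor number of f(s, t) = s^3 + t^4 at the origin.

The Hessian of f at 0 has rank 0. Corank 2; j^3 = s^3 is a perfect cube, so E-series; the 4-jet and mu = 6 give E_6.

6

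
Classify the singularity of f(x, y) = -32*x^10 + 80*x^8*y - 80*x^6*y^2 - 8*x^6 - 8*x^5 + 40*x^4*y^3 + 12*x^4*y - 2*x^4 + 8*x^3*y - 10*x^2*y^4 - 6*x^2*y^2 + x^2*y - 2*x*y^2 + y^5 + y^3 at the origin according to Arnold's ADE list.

D_{6}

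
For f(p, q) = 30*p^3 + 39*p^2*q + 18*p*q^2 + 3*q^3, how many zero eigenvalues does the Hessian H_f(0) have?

Hessian at 0 has rank 0.

2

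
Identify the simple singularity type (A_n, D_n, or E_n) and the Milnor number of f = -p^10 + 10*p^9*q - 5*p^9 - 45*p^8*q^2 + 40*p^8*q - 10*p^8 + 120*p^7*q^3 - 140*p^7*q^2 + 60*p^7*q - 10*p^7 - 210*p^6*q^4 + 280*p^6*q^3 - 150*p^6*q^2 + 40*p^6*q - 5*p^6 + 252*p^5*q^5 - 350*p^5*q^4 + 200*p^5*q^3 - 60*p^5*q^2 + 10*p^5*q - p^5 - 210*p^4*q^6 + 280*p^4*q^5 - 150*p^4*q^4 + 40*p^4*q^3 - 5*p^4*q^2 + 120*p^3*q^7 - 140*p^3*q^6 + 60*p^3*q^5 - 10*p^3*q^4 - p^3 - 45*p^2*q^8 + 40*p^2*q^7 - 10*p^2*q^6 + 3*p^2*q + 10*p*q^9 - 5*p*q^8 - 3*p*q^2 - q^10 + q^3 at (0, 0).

Type E_{8}, Milnor number mu = 8.

The Hessian of f at 0 has rank 0. Corank 2; j^3 = -(p - q)^3 is a perfect cube, so E-series; the 5-jet and mu = 8 give E_8.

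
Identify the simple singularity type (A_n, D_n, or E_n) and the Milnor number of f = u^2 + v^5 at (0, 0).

The Hessian of f at 0 is [[2, 0], [0, 0]] with rank 1, so corank 1. A Groebner basis of the Jacobian ideal J(f) in C{u,v} is {v^4, u}; counting standard monomials gives mu = 4. Corank 1: A-series; mu = 4 gives A_4.

Type A4, Milnor number mu = 4.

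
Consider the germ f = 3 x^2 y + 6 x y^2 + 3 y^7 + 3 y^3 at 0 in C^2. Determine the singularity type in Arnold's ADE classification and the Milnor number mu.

Type D_{8}, Milnor number mu = 8.

The Hessian of f at 0 is [[0, 0], [0, 0]] with rank 0, so corank 2. A Groebner basis of the Jacobian ideal J(f) in C{x,y} is {x^2/7 + y^6 - y^2/7, x^3 + y^3, x*y + y^2}; counting standard monomials gives mu = 8. Corank 2; j^3 = 3*y*(x + y)^2 has shape L^2 M (L != M), so D-series; mu = 8 gives D_8.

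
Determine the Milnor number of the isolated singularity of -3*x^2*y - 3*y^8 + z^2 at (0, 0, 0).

The Hessian of f at 0 has rank 1. Corank 2; j^3 = -3*x^2*y has shape L^2 M (L != M), so D-series; mu = 9 gives D_9.

9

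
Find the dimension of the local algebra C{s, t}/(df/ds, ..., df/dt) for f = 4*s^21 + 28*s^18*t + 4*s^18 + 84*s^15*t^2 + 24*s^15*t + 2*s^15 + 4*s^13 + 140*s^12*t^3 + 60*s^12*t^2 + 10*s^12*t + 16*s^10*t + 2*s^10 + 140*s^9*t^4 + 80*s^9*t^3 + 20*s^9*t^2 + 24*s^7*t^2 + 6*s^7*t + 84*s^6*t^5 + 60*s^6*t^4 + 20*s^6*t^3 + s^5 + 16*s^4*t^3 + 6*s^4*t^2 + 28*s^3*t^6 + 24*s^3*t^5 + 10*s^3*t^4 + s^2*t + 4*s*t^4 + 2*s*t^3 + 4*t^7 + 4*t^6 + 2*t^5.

The Hessian of f at 0 is [[0, 0], [0, 0]] with rank 0, so corank 2. A Groebner basis of the Jacobian ideal J(f) in C{s,t} is {s^3, s^2*t, -s^2/4 + s*t^2, -s^2/2 + s*t + t^3}; counting standard monomials gives mu = 6. Corank 2; j^3 = s^2*t has shape L^2 M (L != M), so D-series; mu = 6 gives D_6.

6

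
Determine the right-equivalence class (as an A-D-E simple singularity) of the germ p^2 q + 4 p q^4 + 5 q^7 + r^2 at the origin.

D8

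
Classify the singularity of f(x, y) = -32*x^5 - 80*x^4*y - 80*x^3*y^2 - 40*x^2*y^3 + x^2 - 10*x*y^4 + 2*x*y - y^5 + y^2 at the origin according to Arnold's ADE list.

A_4

The Hessian of f at 0 is [[2, 2], [2, 2]] with rank 1, so corank 1. A Groebner basis of the Jacobian ideal J(f) in C{x,y} is {y^4, x + y}; counting standard monomials gives mu = 4. Corank 1: A-series; mu = 4 gives A_4.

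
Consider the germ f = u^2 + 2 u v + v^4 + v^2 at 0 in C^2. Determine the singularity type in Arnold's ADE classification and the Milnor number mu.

Type A_3, Milnor number mu = 3.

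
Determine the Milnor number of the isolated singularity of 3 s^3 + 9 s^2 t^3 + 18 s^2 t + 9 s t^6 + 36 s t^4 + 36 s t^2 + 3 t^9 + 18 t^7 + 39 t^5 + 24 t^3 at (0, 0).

The Hessian of f at 0 has rank 0. Corank 2; j^3 = 3*(s + 2*t)^3 is a perfect cube, so E-series; the 5-jet and mu = 8 give E_8.

8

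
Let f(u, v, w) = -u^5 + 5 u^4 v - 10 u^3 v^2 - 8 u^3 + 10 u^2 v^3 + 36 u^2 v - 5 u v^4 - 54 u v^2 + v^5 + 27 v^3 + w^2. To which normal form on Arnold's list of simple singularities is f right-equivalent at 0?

E8

The Hessian of f at 0 has rank 1. Corank 2; j^3 = -(2*u - 3*v)^3 is a perfect cube, so E-series; the 5-jet and mu = 8 give E_8.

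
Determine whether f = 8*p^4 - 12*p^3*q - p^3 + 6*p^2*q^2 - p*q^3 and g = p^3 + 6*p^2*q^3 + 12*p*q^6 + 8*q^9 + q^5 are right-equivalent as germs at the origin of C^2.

The Hessian of f at 0 has rank 0. Corank 2; j^3 = -p^3 is a perfect cube, so E-series; the 4-jet and mu = 7 give E_7. The Hessian of g at 0 has rank 0. Corank 2; j^3 = p^3 is a perfect cube, so E-series; the 5-jet and mu = 8 give E_8. f is E_7 but g is E_8, hence not right-equivalent.

No.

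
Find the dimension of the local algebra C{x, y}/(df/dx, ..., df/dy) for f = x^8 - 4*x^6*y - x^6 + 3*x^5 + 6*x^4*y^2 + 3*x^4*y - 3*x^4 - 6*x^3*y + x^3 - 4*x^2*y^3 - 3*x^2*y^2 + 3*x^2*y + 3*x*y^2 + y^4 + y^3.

The Hessian of f at 0 has rank 0. Corank 2; j^3 = (x + y)^3 is a perfect cube, so E-series; the 4-jet and mu = 6 give E_6.

6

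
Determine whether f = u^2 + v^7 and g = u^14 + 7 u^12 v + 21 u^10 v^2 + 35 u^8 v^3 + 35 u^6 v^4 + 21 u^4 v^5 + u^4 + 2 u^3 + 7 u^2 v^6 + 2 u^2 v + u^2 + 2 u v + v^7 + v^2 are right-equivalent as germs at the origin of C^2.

The Hessian of f at 0 has rank 1. Corank 1: A-series; mu = 6 gives A_6. The Hessian of g at 0 has rank 1. Corank 1: A-series; mu = 6 gives A_6. Both have type A_6, hence right-equivalent.

Yes.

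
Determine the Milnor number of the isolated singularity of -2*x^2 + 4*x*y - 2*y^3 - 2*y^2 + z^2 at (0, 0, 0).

2

The Hessian of f at 0 has rank 2. Corank 1: A-series; mu = 2 gives A_2.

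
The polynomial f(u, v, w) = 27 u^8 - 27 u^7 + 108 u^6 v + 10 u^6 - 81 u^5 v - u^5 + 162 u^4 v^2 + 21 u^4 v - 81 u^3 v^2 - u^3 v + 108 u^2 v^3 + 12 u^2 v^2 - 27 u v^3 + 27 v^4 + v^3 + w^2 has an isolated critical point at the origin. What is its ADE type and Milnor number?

Type E_{7}, Milnor number mu = 7.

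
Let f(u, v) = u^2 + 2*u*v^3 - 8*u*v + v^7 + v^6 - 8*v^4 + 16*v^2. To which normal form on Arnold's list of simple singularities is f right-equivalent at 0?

A6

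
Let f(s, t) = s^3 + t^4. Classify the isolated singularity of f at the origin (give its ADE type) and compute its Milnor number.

Type E_{6}, Milnor number mu = 6.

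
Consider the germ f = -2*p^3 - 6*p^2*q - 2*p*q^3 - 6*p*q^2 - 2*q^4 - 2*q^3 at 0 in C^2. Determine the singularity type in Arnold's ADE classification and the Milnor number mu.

The Hessian of f at 0 has rank 0. Corank 2; j^3 = -2*(p + q)^3 is a perfect cube, so E-series; the 4-jet and mu = 7 give E_7.

Type E_{7}, Milnor number mu = 7.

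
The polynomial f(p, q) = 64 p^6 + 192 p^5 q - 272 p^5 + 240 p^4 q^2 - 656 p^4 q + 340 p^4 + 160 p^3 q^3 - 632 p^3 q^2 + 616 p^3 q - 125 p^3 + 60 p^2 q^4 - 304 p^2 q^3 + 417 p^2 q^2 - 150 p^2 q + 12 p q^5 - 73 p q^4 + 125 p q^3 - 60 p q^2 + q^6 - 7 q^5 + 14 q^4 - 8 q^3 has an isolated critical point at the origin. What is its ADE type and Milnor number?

The Hessian of f at 0 has rank 0. Corank 2; j^3 = -(5*p + 2*q)^3 is a perfect cube, so E-series; the 4-jet and mu = 7 give E_7.

Type E7, Milnor number mu = 7.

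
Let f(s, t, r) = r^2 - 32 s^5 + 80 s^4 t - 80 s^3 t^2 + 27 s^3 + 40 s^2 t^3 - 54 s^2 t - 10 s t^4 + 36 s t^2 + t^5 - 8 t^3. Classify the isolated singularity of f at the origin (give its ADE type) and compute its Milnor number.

Type E_8, Milnor number mu = 8.

The Hessian of f at 0 is [[0, 0, 0], [0, 0, 0], [0, 0, 2]] with rank 1, so corank 2. A Groebner basis of the Jacobian ideal J(f) in C{s,t,r} is {t^5, s*t^3 - 5*t^4/8, s^2 - 4*s*t/3 + 4*t^2/9, r}; counting standard monomials gives mu = 8. Corank 2; j^3 = (3*s - 2*t)^3 is a perfect cube, so E-series; the 5-jet and mu = 8 give E_8.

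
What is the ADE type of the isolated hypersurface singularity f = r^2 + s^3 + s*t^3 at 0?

E_7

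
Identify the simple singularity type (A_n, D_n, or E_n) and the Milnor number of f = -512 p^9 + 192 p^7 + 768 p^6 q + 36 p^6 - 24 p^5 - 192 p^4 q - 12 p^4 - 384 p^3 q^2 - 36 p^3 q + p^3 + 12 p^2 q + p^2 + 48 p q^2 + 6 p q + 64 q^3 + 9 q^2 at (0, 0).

Type A_2, Milnor number mu = 2.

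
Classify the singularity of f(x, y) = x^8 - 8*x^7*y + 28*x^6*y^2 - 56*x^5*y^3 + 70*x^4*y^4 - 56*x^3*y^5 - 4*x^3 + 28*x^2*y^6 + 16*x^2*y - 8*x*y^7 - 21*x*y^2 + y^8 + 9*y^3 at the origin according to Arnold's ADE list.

D9

The Hessian of f at 0 has rank 0. Corank 2; j^3 = -(x - y)*(2*x - 3*y)^2 has shape L^2 M (L != M), so D-series; mu = 9 gives D_9.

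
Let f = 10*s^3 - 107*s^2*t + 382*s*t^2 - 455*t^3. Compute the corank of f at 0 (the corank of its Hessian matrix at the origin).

Hessian at 0 has rank 0.

2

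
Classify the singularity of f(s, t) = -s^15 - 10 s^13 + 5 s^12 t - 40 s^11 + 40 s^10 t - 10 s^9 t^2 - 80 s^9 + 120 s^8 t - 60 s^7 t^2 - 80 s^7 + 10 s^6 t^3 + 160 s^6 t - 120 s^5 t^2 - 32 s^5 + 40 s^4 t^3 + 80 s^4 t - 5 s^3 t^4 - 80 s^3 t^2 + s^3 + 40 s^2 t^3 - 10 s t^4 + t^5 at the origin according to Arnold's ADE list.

The Hessian of f at 0 has rank 0. Corank 2; j^3 = s^3 is a perfect cube, so E-series; the 5-jet and mu = 8 give E_8.

E_{8}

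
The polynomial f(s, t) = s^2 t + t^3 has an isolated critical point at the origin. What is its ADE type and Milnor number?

Type D_{4}, Milnor number mu = 4.

The Hessian of f at 0 is [[0, 0], [0, 0]] with rank 0, so corank 2. A Groebner basis of the Jacobian ideal J(f) in C{s,t} is {t^3, s^2 + 3*t^2, s*t}; counting standard monomials gives mu = 4. Corank 2; j^3 = t*(s^2 + t^2) splits into three distinct lines over C (the quadratic factor has nonzero discriminant), so D_4.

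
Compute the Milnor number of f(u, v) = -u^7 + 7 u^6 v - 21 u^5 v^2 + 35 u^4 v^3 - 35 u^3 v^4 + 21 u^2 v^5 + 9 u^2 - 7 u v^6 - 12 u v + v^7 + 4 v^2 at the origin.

6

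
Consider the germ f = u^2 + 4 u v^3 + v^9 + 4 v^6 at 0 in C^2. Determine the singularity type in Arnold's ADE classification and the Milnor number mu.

Type A_{8}, Milnor number mu = 8.

The Hessian of f at 0 is [[2, 0], [0, 0]] with rank 1, so corank 1. A Groebner basis of the Jacobian ideal J(f) in C{u,v} is {u^2*v^2, u^3, u/2 + v^3}; counting standard monomials gives mu = 8. Corank 1: A-series; mu = 8 gives A_8.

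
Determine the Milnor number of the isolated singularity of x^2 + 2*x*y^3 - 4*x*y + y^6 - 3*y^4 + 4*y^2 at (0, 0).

3

The Hessian of f at 0 is [[2, -4], [-4, 8]] with rank 1, so corank 1. A Groebner basis of the Jacobian ideal J(f) in C{x,y} is {y^3, x - 2*y}; counting standard monomials gives mu = 3. Corank 1: A-series; mu = 3 gives A_3.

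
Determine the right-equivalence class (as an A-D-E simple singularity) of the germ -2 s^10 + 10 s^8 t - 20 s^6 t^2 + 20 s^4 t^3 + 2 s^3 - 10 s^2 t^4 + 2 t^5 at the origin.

E8

The Hessian of f at 0 has rank 0. Corank 2; j^3 = 2*s^3 is a perfect cube, so E-series; the 5-jet and mu = 8 give E_8.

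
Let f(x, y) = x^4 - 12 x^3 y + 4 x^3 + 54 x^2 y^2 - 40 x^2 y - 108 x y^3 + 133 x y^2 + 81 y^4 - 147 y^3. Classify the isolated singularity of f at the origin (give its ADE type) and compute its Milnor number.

The Hessian of f at 0 has rank 0. Corank 2; j^3 = (x - 3*y)*(2*x - 7*y)^2 has shape L^2 M (L != M), so D-series; mu = 5 gives D_5.

Type D_5, Milnor number mu = 5.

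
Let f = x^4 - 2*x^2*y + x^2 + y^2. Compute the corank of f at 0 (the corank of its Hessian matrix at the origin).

0

Hessian at 0 has rank 2.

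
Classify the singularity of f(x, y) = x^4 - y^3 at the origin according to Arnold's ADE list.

The Hessian of f at 0 has rank 0. Corank 2; j^3 = -y^3 is a perfect cube, so E-series; the 4-jet and mu = 6 give E_6.

E_6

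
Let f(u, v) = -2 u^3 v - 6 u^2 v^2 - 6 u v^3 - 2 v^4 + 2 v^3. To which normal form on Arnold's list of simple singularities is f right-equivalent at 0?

E_{7}

The Hessian of f at 0 has rank 0. Corank 2; j^3 = 2*v^3 is a perfect cube, so E-series; the 4-jet and mu = 7 give E_7.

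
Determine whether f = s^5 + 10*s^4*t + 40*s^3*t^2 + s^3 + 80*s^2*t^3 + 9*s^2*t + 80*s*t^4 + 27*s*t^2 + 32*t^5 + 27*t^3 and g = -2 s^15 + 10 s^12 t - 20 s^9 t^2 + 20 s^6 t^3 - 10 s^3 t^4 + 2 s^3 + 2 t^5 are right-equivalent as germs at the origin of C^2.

The Hessian of f at 0 has rank 0. Corank 2; j^3 = (s + 3*t)^3 is a perfect cube, so E-series; the 5-jet and mu = 8 give E_8. The Hessian of g at 0 has rank 0. Corank 2; j^3 = 2*s^3 is a perfect cube, so E-series; the 5-jet and mu = 8 give E_8. Both have type E_8, hence right-equivalent.

Yes.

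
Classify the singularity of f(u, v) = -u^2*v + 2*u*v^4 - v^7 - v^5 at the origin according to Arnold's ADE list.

The Hessian of f at 0 is [[0, 0], [0, 0]] with rank 0, so corank 2. A Groebner basis of the Jacobian ideal J(f) in C{u,v} is {-u*v + v^4, u*v^2, u^2 + 5*u*v}; counting standard monomials gives mu = 6. Corank 2; j^3 = -u^2*v has shape L^2 M (L != M), so D-series; mu = 6 gives D_6.

D6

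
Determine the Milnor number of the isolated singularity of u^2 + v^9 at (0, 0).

8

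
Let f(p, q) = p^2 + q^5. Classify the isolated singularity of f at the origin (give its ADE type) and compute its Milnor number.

Type A_4, Milnor number mu = 4.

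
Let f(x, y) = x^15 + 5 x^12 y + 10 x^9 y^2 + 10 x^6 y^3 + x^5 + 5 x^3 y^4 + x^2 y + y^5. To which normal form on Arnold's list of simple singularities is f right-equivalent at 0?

The Hessian of f at 0 is [[0, 0], [0, 0]] with rank 0, so corank 2. A Groebner basis of the Jacobian ideal J(f) in C{x,y} is {x^2/5 + y^4, x^3, x*y}; counting standard monomials gives mu = 6. Corank 2; j^3 = x^2*y has shape L^2 M (L != M), so D-series; mu = 6 gives D_6.

D_6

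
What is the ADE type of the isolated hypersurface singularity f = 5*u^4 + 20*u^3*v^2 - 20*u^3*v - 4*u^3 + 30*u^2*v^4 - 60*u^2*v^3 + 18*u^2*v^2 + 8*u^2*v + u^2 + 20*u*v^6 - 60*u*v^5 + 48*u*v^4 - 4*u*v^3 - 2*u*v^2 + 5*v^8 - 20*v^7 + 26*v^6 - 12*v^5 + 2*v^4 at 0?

A3

The Hessian of f at 0 is [[2, 0], [0, 0]] with rank 1, so corank 1. A Groebner basis of the Jacobian ideal J(f) in C{u,v} is {u^2, u*v, -u + v^2}; counting standard monomials gives mu = 3. Corank 1: A-series; mu = 3 gives A_3.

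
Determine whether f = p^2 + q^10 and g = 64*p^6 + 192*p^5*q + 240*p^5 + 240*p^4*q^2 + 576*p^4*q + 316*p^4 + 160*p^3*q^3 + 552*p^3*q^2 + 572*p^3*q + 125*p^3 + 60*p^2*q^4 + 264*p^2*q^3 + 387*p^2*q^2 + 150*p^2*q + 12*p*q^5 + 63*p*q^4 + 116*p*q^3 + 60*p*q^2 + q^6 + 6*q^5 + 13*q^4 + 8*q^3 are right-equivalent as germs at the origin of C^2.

No.

The Hessian of f at 0 is [[2, 0], [0, 0]] with rank 1, so corank 1. A Groebner basis of the Jacobian ideal J(f) in C{p,q} is {q^9, p}; counting standard monomials gives mu = 9. Corank 1: A-series; mu = 9 gives A_9. The Hessian of g at 0 is [[0, 0], [0, 0]] with rank 0, so corank 2. A Groebner basis of the Jacobian ideal J(g) in C{p,q} is {p^3 + 150*p^2 + 120*p*q + 24*q^2, p^2*q - 350*p^2 - 280*p*q - 56*q^2, 1625*p^2/2 + p*q^2 + 650*p*q + 130*q^2, -1875*p^2 - 1500*p*q + q^3 - 300*q^2}; counting standard monomials gives mu = 6. Corank 2; j^3 = (5*p + 2*q)^3 is a perfect cube, so E-series; the 4-jet and mu = 6 give E_6. f is A_9 but g is E_6, hence not right-equivalent.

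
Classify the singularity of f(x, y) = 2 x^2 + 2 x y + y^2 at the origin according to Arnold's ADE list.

A_{1}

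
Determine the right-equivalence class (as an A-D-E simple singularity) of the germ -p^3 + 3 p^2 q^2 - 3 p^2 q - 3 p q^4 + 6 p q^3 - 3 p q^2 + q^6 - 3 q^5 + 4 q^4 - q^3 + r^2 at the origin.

E6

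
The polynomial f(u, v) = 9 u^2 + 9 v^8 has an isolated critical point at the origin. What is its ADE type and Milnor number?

Type A_{7}, Milnor number mu = 7.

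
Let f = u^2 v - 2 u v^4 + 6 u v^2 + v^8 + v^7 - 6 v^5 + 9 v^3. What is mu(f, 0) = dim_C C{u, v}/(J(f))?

9

The Hessian of f at 0 has rank 0. Corank 2; j^3 = v*(u + 3*v)^2 has shape L^2 M (L != M), so D-series; mu = 9 gives D_9.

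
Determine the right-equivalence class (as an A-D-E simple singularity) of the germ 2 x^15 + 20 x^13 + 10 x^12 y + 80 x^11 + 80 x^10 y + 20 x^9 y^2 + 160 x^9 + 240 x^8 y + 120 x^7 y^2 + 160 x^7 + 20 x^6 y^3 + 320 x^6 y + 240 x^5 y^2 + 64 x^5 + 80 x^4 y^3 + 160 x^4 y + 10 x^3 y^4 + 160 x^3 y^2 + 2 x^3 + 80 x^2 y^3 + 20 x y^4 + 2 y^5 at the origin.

The Hessian of f at 0 has rank 0. Corank 2; j^3 = 2*x^3 is a perfect cube, so E-series; the 5-jet and mu = 8 give E_8.

E_8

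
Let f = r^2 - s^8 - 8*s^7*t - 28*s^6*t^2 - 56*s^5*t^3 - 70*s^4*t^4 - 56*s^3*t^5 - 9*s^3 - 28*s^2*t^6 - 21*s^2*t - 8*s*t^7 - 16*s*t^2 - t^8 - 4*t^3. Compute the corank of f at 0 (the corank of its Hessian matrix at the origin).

2

Hessian at 0 has rank 1.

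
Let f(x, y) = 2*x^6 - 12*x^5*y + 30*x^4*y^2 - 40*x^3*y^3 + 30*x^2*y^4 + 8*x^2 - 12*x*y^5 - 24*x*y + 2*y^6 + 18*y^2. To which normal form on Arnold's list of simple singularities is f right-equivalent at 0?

A_{5}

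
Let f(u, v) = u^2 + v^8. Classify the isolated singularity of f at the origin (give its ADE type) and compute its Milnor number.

The Hessian of f at 0 is [[2, 0], [0, 0]] with rank 1, so corank 1. A Groebner basis of the Jacobian ideal J(f) in C{u,v} is {v^7, u}; counting standard monomials gives mu = 7. Corank 1: A-series; mu = 7 gives A_7.

Type A_{7}, Milnor number mu = 7.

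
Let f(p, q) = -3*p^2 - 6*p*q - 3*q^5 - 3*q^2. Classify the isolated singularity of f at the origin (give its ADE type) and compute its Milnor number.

Type A4, Milnor number mu = 4.

The Hessian of f at 0 is [[-6, -6], [-6, -6]] with rank 1, so corank 1. A Groebner basis of the Jacobian ideal J(f) in C{p,q} is {q^4, p + q}; counting standard monomials gives mu = 4. Corank 1: A-series; mu = 4 gives A_4.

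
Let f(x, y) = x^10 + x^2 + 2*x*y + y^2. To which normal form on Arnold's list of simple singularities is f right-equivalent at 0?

A9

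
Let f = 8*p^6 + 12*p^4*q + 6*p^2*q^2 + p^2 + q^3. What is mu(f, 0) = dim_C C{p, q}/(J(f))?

2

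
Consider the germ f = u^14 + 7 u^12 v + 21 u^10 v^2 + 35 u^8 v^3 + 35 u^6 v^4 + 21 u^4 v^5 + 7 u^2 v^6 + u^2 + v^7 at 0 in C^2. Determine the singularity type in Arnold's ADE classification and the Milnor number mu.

Type A_6, Milnor number mu = 6.

The Hessian of f at 0 has rank 1. Corank 1: A-series; mu = 6 gives A_6.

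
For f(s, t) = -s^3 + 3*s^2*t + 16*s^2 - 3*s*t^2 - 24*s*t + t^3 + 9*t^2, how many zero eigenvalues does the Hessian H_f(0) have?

1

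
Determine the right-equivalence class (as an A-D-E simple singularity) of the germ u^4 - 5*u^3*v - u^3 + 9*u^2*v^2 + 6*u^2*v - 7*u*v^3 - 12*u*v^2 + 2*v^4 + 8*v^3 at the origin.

The Hessian of f at 0 has rank 0. Corank 2; j^3 = -(u - 2*v)^3 is a perfect cube, so E-series; the 4-jet and mu = 7 give E_7.

E_{7}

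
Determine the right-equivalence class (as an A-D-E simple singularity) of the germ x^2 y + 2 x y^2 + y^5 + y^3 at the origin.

The Hessian of f at 0 is [[0, 0], [0, 0]] with rank 0, so corank 2. A Groebner basis of the Jacobian ideal J(f) in C{x,y} is {x^2/5 + y^4 - y^2/5, x^3 + y^3, x*y + y^2}; counting standard monomials gives mu = 6. Corank 2; j^3 = y*(x + y)^2 has shape L^2 M (L != M), so D-series; mu = 6 gives D_6.

D_6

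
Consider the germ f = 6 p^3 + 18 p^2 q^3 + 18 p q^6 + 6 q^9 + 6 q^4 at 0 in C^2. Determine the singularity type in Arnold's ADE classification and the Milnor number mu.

The Hessian of f at 0 has rank 0. Corank 2; j^3 = 6*p^3 is a perfect cube, so E-series; the 4-jet and mu = 6 give E_6.

Type E_6, Milnor number mu = 6.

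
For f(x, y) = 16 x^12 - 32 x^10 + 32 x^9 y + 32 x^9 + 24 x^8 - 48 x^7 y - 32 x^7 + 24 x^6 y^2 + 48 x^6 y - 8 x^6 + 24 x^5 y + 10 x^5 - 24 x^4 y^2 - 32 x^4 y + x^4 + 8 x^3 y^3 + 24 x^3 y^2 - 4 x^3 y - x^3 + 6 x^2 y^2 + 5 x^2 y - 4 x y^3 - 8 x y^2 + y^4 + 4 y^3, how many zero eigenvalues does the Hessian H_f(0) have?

2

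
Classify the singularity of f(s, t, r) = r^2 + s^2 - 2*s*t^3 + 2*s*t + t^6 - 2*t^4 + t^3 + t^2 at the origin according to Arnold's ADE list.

A_2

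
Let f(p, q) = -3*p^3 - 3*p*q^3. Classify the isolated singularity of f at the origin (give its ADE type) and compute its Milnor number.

Type E_7, Milnor number mu = 7.

The Hessian of f at 0 is [[0, 0], [0, 0]] with rank 0, so corank 2. A Groebner basis of the Jacobian ideal J(f) in C{p,q} is {p^3, p*q^2, 3*p^2 + q^3}; counting standard monomials gives mu = 7. Corank 2; j^3 = -3*p^3 is a perfect cube, so E-series; the 4-jet and mu = 7 give E_7.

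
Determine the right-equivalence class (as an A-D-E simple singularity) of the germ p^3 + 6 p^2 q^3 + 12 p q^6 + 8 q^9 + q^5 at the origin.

E_{8}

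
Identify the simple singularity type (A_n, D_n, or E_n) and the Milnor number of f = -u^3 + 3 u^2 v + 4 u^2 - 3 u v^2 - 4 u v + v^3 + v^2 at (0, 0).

The Hessian of f at 0 has rank 1. Corank 1: A-series; mu = 2 gives A_2.

Type A2, Milnor number mu = 2.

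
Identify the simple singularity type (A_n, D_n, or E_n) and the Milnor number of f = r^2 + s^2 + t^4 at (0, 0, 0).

Type A3, Milnor number mu = 3.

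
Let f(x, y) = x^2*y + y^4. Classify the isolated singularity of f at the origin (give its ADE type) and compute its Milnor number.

The Hessian of f at 0 is [[0, 0], [0, 0]] with rank 0, so corank 2. A Groebner basis of the Jacobian ideal J(f) in C{x,y} is {x^3, x^2/4 + y^3, x*y}; counting standard monomials gives mu = 5. Corank 2; j^3 = x^2*y has shape L^2 M (L != M), so D-series; mu = 5 gives D_5.

Type D5, Milnor number mu = 5.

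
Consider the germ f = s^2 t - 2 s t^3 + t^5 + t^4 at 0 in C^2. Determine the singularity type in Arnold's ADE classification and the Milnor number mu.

Type D5, Milnor number mu = 5.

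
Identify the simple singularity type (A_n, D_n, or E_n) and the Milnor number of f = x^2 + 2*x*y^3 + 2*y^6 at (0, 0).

Type A5, Milnor number mu = 5.

The Hessian of f at 0 has rank 1. Corank 1: A-series; mu = 5 gives A_5.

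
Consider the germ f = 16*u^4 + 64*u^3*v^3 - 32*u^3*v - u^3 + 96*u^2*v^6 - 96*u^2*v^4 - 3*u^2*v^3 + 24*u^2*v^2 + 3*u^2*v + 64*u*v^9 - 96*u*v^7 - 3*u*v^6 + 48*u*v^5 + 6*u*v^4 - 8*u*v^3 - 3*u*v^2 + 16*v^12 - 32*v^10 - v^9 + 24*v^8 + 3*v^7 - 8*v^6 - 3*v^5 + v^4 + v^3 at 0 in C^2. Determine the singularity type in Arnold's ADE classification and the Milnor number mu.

Type E6, Milnor number mu = 6.

The Hessian of f at 0 is [[0, 0], [0, 0]] with rank 0, so corank 2. A Groebner basis of the Jacobian ideal J(f) in C{u,v} is {v^4, u*v^2 - 5*v^3/6, u^2 - 2*u*v + v^2}; counting standard monomials gives mu = 6. Corank 2; j^3 = -(u - v)^3 is a perfect cube, so E-series; the 4-jet and mu = 6 give E_6.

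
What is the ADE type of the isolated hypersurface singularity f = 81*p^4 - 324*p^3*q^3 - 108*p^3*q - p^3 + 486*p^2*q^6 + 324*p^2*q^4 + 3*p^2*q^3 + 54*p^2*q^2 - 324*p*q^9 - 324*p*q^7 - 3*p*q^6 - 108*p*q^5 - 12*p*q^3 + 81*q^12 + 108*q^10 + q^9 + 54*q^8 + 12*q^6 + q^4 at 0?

The Hessian of f at 0 is [[0, 0], [0, 0]] with rank 0, so corank 2. A Groebner basis of the Jacobian ideal J(f) in C{p,q} is {q^4, p*q^2 - q^3/9, p^2}; counting standard monomials gives mu = 6. Corank 2; j^3 = -p^3 is a perfect cube, so E-series; the 4-jet and mu = 6 give E_6.

E_6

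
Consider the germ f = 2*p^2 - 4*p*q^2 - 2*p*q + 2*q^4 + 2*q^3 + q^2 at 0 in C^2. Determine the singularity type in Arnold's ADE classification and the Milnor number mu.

Type A1, Milnor number mu = 1.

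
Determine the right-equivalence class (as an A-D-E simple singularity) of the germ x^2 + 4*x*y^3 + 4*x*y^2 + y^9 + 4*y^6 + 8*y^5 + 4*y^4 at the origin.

A8

The Hessian of f at 0 has rank 1. Corank 1: A-series; mu = 8 gives A_8.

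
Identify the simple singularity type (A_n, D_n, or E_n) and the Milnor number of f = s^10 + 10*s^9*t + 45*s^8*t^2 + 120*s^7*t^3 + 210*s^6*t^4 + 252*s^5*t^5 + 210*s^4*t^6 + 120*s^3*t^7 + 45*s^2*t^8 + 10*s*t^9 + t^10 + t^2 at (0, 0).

Type A_{9}, Milnor number mu = 9.

The Hessian of f at 0 is [[0, 0], [0, 2]] with rank 1, so corank 1. A Groebner basis of the Jacobian ideal J(f) in C{s,t} is {s^9, t}; counting standard monomials gives mu = 9. Corank 1: A-series; mu = 9 gives A_9.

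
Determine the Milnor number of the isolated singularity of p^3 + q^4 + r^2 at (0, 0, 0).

6

The Hessian of f at 0 is [[0, 0, 0], [0, 0, 0], [0, 0, 2]] with rank 1, so corank 2. A Groebner basis of the Jacobian ideal J(f) in C{p,q,r} is {q^3, p^2, r}; counting standard monomials gives mu = 6. Corank 2; j^3 = p^3 is a perfect cube, so E-series; the 4-jet and mu = 6 give E_6.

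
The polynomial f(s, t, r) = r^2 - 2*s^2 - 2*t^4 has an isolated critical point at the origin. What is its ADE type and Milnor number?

The Hessian of f at 0 is [[-4, 0, 0], [0, 0, 0], [0, 0, 2]] with rank 2, so corank 1. A Groebner basis of the Jacobian ideal J(f) in C{s,t,r} is {t^3, s, r}; counting standard monomials gives mu = 3. Corank 1: A-series; mu = 3 gives A_3.

Type A3, Milnor number mu = 3.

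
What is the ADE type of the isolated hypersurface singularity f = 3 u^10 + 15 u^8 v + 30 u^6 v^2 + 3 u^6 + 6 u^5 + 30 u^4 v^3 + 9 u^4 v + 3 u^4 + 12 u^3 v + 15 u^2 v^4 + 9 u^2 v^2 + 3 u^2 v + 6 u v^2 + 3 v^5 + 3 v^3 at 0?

D6

The Hessian of f at 0 has rank 0. Corank 2; j^3 = 3*v*(u + v)^2 has shape L^2 M (L != M), so D-series; mu = 6 gives D_6.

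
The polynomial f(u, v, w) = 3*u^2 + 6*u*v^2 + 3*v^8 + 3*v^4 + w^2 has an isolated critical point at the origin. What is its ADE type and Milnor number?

Type A_7, Milnor number mu = 7.

The Hessian of f at 0 has rank 2. Corank 1: A-series; mu = 7 gives A_7.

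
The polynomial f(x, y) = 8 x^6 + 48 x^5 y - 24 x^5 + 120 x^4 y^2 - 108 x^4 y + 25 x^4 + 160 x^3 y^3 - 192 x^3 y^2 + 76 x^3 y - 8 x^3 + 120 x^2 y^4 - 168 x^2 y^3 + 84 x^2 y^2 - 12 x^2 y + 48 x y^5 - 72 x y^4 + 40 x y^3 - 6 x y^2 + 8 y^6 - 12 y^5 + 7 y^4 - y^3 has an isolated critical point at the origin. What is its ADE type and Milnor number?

Type E6, Milnor number mu = 6.

The Hessian of f at 0 has rank 0. Corank 2; j^3 = -(2*x + y)^3 is a perfect cube, so E-series; the 4-jet and mu = 6 give E_6.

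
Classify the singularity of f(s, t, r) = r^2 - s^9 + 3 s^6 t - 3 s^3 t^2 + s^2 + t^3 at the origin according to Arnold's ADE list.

A_{2}

The Hessian of f at 0 is [[2, 0, 0], [0, 0, 0], [0, 0, 2]] with rank 2, so corank 1. A Groebner basis of the Jacobian ideal J(f) in C{s,t,r} is {t^2, s, r}; counting standard monomials gives mu = 2. Corank 1: A-series; mu = 2 gives A_2.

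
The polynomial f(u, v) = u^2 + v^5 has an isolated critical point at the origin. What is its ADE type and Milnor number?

The Hessian of f at 0 is [[2, 0], [0, 0]] with rank 1, so corank 1. A Groebner basis of the Jacobian ideal J(f) in C{u,v} is {v^4, u}; counting standard monomials gives mu = 4. Corank 1: A-series; mu = 4 gives A_4.

Type A4, Milnor number mu = 4.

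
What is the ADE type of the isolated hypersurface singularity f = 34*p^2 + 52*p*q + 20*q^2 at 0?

The Hessian of f at 0 has rank 2. Corank 0: nondegenerate Morse point, so A_1.

A_{1}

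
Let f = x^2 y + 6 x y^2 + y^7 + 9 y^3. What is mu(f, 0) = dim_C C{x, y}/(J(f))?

8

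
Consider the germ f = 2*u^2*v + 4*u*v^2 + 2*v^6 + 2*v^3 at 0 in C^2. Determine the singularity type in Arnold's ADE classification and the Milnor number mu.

Type D_7, Milnor number mu = 7.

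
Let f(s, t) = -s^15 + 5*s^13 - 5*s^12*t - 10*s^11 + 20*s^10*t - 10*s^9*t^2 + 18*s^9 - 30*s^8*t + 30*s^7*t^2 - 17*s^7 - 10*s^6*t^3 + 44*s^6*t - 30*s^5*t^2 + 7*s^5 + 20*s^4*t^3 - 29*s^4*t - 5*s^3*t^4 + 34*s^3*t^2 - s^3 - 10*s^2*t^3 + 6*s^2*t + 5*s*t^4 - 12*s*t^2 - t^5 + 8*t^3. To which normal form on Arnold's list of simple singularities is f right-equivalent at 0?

The Hessian of f at 0 has rank 0. Corank 2; j^3 = -(s - 2*t)^3 is a perfect cube, so E-series; the 5-jet and mu = 8 give E_8.

E8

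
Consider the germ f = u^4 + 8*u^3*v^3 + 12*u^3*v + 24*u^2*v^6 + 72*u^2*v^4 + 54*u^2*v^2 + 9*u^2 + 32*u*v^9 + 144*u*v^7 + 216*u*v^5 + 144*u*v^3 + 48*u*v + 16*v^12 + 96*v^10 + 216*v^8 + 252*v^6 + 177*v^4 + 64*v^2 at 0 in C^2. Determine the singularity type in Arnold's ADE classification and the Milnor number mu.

Type A_{3}, Milnor number mu = 3.

The Hessian of f at 0 has rank 1. Corank 1: A-series; mu = 3 gives A_3.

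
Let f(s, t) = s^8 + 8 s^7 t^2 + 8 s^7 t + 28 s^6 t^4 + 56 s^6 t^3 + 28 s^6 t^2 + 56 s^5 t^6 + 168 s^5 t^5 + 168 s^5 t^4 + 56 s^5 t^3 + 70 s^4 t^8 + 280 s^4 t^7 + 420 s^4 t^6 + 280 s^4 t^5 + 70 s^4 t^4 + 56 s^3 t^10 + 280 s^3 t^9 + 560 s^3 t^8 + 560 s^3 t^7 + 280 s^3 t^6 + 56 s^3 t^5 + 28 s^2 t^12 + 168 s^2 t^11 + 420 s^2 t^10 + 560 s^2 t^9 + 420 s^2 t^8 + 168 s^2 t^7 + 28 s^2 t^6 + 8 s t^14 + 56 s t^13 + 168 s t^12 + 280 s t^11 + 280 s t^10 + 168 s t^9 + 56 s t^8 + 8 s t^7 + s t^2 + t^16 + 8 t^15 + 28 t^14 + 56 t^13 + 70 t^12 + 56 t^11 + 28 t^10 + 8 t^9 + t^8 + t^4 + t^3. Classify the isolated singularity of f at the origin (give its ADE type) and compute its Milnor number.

Type D_9, Milnor number mu = 9.

The Hessian of f at 0 has rank 0. Corank 2; j^3 = t^2*(s + t) has shape L^2 M (L != M), so D-series; mu = 9 gives D_9.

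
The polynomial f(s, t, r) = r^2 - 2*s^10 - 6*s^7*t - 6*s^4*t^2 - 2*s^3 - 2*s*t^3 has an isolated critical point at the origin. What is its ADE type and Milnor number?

Type E_{7}, Milnor number mu = 7.

The Hessian of f at 0 is [[0, 0, 0], [0, 0, 0], [0, 0, 2]] with rank 1, so corank 2. A Groebner basis of the Jacobian ideal J(f) in C{s,t,r} is {s^3, s*t^2, 3*s^2 + t^3, r}; counting standard monomials gives mu = 7. Corank 2; j^3 = -2*s^3 is a perfect cube, so E-series; the 4-jet and mu = 7 give E_7.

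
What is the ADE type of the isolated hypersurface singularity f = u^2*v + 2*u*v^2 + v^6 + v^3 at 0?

The Hessian of f at 0 is [[0, 0], [0, 0]] with rank 0, so corank 2. A Groebner basis of the Jacobian ideal J(f) in C{u,v} is {u^2/6 + v^5 - v^2/6, u^3 + v^3, u*v + v^2}; counting standard monomials gives mu = 7. Corank 2; j^3 = v*(u + v)^2 has shape L^2 M (L != M), so D-series; mu = 7 gives D_7.

D_{7}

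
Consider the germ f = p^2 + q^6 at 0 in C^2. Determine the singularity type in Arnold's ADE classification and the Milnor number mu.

The Hessian of f at 0 has rank 1. Corank 1: A-series; mu = 5 gives A_5.

Type A5, Milnor number mu = 5.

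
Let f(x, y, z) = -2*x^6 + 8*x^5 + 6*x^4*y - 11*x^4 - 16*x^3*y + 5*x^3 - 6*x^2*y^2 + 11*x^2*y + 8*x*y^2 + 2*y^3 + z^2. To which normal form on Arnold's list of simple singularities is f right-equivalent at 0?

D_{4}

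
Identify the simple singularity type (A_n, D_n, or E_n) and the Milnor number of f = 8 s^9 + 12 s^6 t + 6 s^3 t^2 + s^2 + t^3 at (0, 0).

Type A_{2}, Milnor number mu = 2.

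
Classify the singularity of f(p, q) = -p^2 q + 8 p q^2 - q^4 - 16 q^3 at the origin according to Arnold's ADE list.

D_5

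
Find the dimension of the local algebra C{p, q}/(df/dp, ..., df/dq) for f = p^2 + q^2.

The Hessian of f at 0 has rank 2. Corank 0: nondegenerate Morse point, so A_1.

1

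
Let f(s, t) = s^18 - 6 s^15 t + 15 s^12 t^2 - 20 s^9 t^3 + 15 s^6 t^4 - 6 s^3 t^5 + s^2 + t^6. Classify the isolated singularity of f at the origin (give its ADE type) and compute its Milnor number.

Type A_{5}, Milnor number mu = 5.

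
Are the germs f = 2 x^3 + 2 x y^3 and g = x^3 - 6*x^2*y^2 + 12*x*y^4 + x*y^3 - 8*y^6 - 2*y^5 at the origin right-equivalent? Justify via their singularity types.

Yes.

The Hessian of f at 0 is [[0, 0], [0, 0]] with rank 0, so corank 2. A Groebner basis of the Jacobian ideal J(f) in C{x,y} is {x^3, x*y^2, 3*x^2 + y^3}; counting standard monomials gives mu = 7. Corank 2; j^3 = 2*x^3 is a perfect cube, so E-series; the 4-jet and mu = 7 give E_7. The Hessian of g at 0 is [[0, 0], [0, 0]] with rank 0, so corank 2. A Groebner basis of the Jacobian ideal J(g) in C{x,y} is {-x^2/4 + y^4 - y^3/12, x^3, x^2*y + x^2/12 + y^3/36, -x^2/2 + x*y^2 - y^3/6}; counting standard monomials gives mu = 7. Corank 2; j^3 = x^3 is a perfect cube, so E-series; the 4-jet and mu = 7 give E_7. Both have type E_7, hence right-equivalent.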